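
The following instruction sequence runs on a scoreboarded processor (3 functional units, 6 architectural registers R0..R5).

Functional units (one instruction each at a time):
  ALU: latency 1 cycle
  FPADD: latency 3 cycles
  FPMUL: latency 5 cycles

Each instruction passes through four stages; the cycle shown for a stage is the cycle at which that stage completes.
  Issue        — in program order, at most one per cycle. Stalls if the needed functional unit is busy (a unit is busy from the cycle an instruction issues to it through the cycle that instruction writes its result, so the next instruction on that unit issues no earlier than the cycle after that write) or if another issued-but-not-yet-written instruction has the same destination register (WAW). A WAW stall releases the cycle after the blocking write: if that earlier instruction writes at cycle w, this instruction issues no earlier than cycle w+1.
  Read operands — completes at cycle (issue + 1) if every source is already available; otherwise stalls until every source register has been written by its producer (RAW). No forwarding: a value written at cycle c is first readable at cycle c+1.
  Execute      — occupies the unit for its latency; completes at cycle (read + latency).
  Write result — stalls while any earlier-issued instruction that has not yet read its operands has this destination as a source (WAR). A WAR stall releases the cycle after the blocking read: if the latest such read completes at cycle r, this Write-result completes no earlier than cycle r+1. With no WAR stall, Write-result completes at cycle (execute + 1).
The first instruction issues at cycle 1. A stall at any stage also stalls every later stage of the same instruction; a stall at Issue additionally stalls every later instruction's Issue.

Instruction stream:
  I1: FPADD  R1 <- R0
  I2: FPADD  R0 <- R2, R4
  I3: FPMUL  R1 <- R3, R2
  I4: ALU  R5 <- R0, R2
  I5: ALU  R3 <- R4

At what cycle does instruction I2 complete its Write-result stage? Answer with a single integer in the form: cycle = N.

c1: I1→FPADD
c2: I1 RO
c5: I1 EX
c6: I1 WR R1
c7: I2→FPADD
c8: I2 RO · I3→FPMUL
c9: I3 RO · I4→ALU
c11: I2 EX
c12: I2 WR R0
c13: I4 RO
c14: I3 EX · I4 EX
c15: I3 WR R1 · I4 WR R5
c16: I5→ALU
c17: I5 RO
c18: I5 EX
c19: I5 WR R3

cycle = 12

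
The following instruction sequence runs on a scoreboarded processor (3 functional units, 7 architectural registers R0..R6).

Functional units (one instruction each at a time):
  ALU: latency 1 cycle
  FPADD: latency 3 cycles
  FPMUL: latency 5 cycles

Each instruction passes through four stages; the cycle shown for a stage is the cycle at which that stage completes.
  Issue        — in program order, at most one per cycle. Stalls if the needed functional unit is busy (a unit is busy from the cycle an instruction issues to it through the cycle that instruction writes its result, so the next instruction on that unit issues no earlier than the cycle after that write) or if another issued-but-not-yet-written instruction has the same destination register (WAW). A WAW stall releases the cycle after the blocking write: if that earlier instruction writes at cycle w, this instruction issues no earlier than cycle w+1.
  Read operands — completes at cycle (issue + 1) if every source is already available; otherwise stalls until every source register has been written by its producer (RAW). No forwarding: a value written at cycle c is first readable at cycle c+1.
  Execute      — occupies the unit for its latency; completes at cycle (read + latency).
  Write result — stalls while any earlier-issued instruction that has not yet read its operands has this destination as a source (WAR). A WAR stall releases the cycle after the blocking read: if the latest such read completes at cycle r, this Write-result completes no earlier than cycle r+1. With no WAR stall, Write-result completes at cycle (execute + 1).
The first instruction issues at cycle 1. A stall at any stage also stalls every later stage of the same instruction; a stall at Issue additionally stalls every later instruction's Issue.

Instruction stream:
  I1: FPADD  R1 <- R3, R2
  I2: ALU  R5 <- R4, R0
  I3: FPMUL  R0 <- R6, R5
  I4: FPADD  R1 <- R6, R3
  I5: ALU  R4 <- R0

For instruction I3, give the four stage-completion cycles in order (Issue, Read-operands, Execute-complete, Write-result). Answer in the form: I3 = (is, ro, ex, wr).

I1  is:1  ro:2  ex:5  wr:6
I2  is:2  ro:3  ex:4  wr:5
I3  is:3  ro:6  ex:11  wr:12  — RAW R5: wait I2 write@5
I4  is:7  ro:8  ex:11  wr:12  — struct: FPADD busy until I1 writes@6
I5  is:8  ro:13  ex:14  wr:15  — RAW R0: wait I3 write@12

I3 = (3, 6, 11, 12)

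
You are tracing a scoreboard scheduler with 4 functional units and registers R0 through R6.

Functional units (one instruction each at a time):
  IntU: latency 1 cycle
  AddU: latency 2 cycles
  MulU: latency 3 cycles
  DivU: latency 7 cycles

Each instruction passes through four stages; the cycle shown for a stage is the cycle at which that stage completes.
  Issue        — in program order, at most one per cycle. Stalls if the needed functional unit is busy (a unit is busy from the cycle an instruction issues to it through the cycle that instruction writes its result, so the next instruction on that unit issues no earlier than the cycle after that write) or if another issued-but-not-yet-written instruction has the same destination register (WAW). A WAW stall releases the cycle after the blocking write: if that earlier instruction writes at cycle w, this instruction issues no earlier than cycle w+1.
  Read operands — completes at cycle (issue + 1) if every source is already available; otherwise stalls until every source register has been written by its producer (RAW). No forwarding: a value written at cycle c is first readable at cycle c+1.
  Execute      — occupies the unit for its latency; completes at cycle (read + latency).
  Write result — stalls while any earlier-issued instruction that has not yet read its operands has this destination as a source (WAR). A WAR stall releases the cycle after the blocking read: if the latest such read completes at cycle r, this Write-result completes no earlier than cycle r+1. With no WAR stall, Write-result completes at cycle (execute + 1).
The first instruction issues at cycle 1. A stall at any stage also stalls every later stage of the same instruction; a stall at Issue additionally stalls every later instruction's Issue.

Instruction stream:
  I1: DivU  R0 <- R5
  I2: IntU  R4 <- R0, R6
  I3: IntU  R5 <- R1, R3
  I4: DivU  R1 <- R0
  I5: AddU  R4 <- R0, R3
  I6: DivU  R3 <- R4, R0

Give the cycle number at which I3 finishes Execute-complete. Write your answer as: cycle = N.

cycle = 16

t=1  I1→DivU
t=2  I1 RO, I2→IntU
t=9  I1 EX
t=10  I1 WR R0
t=11  I2 RO
t=12  I2 EX
t=13  I2 WR R4
t=14  I3→IntU
t=15  I3 RO, I4→DivU
t=16  I3 EX, I4 RO, I5→AddU
t=17  I3 WR R5, I5 RO
t=19  I5 EX
t=20  I5 WR R4
t=23  I4 EX
t=24  I4 WR R1
t=25  I6→DivU
t=26  I6 RO
t=33  I6 EX
t=34  I6 WR R3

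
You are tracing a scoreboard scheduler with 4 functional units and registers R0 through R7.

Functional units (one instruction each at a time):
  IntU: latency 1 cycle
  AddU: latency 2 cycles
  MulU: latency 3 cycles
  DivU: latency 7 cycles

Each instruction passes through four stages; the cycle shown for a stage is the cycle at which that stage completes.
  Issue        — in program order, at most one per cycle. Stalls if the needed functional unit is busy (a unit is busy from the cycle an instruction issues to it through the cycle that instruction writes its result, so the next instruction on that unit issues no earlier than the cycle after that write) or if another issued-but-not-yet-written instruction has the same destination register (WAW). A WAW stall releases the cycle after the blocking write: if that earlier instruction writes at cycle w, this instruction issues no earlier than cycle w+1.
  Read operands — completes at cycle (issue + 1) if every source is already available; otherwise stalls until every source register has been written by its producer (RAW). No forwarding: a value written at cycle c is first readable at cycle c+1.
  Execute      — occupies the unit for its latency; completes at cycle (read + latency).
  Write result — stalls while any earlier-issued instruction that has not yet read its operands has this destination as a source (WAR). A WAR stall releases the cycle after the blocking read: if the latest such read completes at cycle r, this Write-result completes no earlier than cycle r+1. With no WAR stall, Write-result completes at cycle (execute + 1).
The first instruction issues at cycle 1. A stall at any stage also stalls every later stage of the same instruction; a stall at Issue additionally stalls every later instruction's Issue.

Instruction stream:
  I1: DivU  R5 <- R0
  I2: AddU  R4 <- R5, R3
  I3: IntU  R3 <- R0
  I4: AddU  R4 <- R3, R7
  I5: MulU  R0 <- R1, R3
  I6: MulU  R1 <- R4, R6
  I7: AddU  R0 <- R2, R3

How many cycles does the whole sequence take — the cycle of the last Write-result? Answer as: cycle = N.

cycle = 27

I1: IS=1 RO=2 EX=9 WR=10
I2: IS=2 RO=11 EX=13 WR=14  [RAW R5: wait I1 write@10]
I3: IS=3 RO=4 EX=5 WR=12  [WAR R3: wait I2 read@11]
I4: IS=15 RO=16 EX=18 WR=19  [struct: AddU busy until I2 writes@14]
I5: IS=16 RO=17 EX=20 WR=21
I6: IS=22 RO=23 EX=26 WR=27  [struct: MulU busy until I5 writes@21]
I7: IS=23 RO=24 EX=26 WR=27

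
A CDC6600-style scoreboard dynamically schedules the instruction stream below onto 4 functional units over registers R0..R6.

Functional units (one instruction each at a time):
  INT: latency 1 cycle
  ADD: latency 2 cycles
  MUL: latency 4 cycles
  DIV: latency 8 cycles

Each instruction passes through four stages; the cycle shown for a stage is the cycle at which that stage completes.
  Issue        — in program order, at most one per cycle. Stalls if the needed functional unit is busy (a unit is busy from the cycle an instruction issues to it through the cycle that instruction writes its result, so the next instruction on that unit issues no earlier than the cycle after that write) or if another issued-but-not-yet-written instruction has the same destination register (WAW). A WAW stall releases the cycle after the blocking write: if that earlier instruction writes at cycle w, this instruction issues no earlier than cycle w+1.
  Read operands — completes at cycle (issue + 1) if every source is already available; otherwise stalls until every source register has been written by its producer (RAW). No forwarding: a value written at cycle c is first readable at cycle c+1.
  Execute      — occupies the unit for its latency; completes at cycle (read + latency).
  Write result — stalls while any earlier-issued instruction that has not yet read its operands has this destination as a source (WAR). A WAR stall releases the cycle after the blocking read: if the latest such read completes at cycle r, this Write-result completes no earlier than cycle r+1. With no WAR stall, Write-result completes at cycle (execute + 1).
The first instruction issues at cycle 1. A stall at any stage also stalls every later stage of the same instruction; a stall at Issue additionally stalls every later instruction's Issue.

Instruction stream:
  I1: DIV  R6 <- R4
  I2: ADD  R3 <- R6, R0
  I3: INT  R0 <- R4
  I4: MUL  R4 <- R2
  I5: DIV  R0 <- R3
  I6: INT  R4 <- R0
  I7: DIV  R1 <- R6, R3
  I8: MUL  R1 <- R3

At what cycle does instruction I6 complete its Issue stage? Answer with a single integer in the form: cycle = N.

cycle 1: issue I1 (DIV)
cycle 2: I1 read-ops, issue I2 (ADD)
cycle 3: issue I3 (INT)
cycle 4: I3 read-ops, issue I4 (MUL)
cycle 5: I3 finished on INT, I4 read-ops
cycle 9: I4 finished on MUL
cycle 10: I1 finished on DIV, I4→R4
cycle 11: I1→R6
cycle 12: I2 read-ops
cycle 13: I3→R0
cycle 14: I2 finished on ADD, issue I5 (DIV)
cycle 15: I2→R3, issue I6 (INT)
cycle 16: I5 read-ops
cycle 24: I5 finished on DIV
cycle 25: I5→R0
cycle 26: I6 read-ops, issue I7 (DIV)
cycle 27: I6 finished on INT, I7 read-ops
cycle 28: I6→R4
cycle 35: I7 finished on DIV
cycle 36: I7→R1
cycle 37: issue I8 (MUL)
cycle 38: I8 read-ops
cycle 42: I8 finished on MUL
cycle 43: I8→R1

cycle = 15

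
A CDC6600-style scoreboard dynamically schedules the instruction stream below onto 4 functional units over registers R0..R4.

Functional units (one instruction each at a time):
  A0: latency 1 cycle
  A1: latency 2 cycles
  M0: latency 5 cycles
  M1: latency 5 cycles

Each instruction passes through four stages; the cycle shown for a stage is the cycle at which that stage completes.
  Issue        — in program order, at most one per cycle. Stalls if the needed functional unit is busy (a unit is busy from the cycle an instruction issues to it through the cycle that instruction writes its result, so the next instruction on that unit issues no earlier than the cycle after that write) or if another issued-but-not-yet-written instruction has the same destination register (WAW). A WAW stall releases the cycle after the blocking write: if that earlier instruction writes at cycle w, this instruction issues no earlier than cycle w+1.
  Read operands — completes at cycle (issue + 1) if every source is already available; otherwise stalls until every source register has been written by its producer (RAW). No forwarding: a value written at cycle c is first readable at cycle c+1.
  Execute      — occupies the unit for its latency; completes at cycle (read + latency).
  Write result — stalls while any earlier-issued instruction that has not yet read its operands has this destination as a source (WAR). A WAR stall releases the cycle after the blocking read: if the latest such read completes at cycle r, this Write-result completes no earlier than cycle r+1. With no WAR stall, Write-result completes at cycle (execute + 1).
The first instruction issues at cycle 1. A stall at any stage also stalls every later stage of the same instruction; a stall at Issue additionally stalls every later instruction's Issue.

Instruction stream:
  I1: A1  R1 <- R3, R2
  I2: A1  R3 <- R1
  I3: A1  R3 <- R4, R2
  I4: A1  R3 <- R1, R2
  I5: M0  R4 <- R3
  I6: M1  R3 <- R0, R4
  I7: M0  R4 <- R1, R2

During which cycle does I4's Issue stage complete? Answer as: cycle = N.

1) issue 1, read 2, done 4, write 5
2) issue 6, read 7, done 9, write 10  <struct: A1 busy until I1 writes@5>
3) issue 11, read 12, done 14, write 15  <struct: A1 busy until I2 writes@10>
4) issue 16, read 17, done 19, write 20  <struct: A1 busy until I3 writes@15>
5) issue 17, read 21, done 26, write 27  <RAW R3: wait I4 write@20>
6) issue 21, read 28, done 33, write 34  <WAW R3: wait I4 write@20 / RAW R4: wait I5 write@27>
7) issue 28, read 29, done 34, write 35  <struct: M0 busy until I5 writes@27>

cycle = 16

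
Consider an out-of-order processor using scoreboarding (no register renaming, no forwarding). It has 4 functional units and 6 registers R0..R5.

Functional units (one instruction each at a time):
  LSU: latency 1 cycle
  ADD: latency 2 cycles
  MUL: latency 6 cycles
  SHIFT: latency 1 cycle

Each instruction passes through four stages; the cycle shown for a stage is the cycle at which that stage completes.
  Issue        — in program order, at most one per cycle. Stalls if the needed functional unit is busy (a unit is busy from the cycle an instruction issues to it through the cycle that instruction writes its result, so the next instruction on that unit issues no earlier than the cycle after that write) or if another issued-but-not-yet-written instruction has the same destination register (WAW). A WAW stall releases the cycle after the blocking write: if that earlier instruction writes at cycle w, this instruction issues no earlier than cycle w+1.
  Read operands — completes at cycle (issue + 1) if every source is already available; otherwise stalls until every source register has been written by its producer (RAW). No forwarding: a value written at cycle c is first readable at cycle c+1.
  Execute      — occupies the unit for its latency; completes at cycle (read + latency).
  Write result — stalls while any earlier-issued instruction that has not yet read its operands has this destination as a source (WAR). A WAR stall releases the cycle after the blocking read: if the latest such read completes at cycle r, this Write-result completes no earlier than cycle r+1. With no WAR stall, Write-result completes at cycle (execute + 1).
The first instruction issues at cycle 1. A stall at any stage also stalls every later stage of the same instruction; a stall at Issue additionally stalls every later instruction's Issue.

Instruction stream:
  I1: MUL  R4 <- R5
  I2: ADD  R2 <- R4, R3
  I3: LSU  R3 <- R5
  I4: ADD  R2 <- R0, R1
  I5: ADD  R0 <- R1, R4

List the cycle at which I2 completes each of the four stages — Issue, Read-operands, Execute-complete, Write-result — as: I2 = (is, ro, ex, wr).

I2 = (2, 10, 12, 13)

I1: IS=1 RO=2 EX=8 WR=9
I2: IS=2 RO=10 EX=12 WR=13  [RAW R4: wait I1 write@9]
I3: IS=3 RO=4 EX=5 WR=11  [WAR R3: wait I2 read@10]
I4: IS=14 RO=15 EX=17 WR=18  [struct: ADD busy until I2 writes@13]
I5: IS=19 RO=20 EX=22 WR=23  [struct: ADD busy until I4 writes@18]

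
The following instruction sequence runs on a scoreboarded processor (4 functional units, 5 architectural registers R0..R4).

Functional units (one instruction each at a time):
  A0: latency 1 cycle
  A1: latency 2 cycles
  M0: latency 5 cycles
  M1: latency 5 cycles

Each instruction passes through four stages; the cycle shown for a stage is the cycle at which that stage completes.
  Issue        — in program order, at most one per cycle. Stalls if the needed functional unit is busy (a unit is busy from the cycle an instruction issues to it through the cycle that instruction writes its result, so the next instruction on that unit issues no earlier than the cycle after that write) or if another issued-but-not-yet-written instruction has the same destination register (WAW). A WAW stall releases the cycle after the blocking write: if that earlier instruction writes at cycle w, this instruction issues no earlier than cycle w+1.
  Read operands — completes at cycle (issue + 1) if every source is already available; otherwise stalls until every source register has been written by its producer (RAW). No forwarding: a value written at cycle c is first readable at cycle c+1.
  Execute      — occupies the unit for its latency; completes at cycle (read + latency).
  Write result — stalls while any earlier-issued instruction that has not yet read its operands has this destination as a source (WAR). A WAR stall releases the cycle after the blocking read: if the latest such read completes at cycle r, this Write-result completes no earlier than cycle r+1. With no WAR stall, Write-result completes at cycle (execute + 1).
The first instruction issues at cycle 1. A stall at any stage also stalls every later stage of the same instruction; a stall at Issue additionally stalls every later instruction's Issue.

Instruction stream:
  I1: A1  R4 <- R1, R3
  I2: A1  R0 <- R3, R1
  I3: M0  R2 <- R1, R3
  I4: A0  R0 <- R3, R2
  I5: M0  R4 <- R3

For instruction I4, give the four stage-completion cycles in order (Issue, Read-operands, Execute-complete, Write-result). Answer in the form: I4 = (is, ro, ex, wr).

cycle 1: I1 dispatched to A1
cycle 2: I1 operands ready
cycle 4: I1 complete
cycle 5: R4←I1
cycle 6: I2 dispatched to A1
cycle 7: I2 operands ready | I3 dispatched to M0
cycle 8: I3 operands ready
cycle 9: I2 complete
cycle 10: R0←I2
cycle 11: I4 dispatched to A0
cycle 13: I3 complete
cycle 14: R2←I3
cycle 15: I4 operands ready | I5 dispatched to M0
cycle 16: I4 complete | I5 operands ready
cycle 17: R0←I4
cycle 21: I5 complete
cycle 22: R4←I5

I4 = (11, 15, 16, 17)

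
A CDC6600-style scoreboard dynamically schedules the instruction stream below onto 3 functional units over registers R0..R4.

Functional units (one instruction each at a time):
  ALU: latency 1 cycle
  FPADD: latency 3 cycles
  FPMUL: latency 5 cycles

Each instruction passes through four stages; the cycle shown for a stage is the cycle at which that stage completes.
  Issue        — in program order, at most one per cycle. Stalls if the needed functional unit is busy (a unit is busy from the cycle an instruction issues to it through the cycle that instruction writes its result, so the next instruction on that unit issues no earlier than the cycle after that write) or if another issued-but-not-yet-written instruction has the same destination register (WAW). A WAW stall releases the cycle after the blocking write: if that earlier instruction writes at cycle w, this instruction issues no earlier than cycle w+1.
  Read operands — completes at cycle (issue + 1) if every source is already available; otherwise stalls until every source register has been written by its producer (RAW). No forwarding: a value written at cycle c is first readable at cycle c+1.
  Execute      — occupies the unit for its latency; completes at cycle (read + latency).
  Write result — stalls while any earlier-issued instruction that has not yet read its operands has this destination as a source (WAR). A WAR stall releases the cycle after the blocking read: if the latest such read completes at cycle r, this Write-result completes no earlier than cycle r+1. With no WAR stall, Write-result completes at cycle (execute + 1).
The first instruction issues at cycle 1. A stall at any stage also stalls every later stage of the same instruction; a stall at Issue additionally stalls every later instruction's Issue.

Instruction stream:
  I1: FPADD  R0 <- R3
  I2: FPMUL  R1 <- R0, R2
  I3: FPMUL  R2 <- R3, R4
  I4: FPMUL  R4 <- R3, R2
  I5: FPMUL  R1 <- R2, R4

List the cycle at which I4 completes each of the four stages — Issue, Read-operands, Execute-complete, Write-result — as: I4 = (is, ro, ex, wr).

I1 -> (1, 2, 5, 6)
I2 -> (2, 7, 12, 13)  // RAW R0: wait I1 write@6
I3 -> (14, 15, 20, 21)  // struct: FPMUL busy until I2 writes@13
I4 -> (22, 23, 28, 29)  // struct: FPMUL busy until I3 writes@21
I5 -> (30, 31, 36, 37)  // struct: FPMUL busy until I4 writes@29

I4 = (22, 23, 28, 29)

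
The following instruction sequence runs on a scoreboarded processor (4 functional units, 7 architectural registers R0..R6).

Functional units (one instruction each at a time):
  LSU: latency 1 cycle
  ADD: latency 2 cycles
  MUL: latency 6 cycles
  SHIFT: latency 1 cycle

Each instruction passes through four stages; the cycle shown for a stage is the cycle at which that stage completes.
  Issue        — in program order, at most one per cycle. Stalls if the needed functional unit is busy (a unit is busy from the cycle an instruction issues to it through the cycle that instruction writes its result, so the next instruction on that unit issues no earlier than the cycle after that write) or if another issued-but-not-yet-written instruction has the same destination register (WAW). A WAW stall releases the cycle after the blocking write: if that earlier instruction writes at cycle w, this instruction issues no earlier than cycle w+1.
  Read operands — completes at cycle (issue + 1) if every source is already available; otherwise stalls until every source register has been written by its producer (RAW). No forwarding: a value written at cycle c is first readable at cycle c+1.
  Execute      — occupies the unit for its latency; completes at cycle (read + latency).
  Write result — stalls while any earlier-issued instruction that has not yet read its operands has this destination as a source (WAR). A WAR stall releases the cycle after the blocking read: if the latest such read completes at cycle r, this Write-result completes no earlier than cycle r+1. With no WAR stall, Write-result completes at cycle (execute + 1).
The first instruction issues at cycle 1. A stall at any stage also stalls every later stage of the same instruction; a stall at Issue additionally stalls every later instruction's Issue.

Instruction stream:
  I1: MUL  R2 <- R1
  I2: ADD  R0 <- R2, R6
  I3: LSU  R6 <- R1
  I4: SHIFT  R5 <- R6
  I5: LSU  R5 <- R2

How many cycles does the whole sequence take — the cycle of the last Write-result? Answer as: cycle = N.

I1  is:1  ro:2  ex:8  wr:9
I2  is:2  ro:10  ex:12  wr:13  — RAW R2: wait I1 write@9
I3  is:3  ro:4  ex:5  wr:11  — WAR R6: wait I2 read@10
I4  is:4  ro:12  ex:13  wr:14  — RAW R6: wait I3 write@11
I5  is:15  ro:16  ex:17  wr:18  — WAW R5: wait I4 write@14

cycle = 18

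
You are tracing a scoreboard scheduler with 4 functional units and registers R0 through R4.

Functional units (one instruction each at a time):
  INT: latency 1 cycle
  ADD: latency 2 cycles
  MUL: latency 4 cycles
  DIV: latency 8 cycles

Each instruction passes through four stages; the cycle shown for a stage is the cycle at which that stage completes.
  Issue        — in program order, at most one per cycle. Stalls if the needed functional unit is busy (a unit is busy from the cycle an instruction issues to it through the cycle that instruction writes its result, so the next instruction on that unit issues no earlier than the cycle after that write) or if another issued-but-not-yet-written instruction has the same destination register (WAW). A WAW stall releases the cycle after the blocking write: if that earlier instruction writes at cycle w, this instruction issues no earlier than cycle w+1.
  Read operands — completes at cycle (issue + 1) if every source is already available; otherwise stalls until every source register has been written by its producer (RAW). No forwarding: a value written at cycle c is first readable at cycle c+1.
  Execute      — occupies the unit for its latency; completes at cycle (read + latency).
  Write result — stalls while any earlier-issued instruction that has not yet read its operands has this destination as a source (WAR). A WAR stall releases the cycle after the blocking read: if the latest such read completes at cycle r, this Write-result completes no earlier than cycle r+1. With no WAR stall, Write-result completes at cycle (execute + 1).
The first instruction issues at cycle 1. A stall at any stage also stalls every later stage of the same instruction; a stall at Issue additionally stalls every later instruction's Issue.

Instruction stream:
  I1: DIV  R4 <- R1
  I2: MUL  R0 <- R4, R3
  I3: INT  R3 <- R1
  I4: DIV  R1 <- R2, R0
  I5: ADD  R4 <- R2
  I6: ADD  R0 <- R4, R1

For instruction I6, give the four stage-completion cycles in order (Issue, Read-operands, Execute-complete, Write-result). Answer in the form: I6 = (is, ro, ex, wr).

[1] issue I1 (DIV)
[2] I1 read-ops · issue I2 (MUL)
[3] issue I3 (INT)
[4] I3 read-ops
[5] I3 finished on INT
[10] I1 finished on DIV
[11] I1→R4
[12] I2 read-ops · issue I4 (DIV)
[13] I3→R3 · issue I5 (ADD)
[14] I5 read-ops
[16] I2 finished on MUL · I5 finished on ADD
[17] I2→R0 · I5→R4
[18] I4 read-ops · issue I6 (ADD)
[26] I4 finished on DIV
[27] I4→R1
[28] I6 read-ops
[30] I6 finished on ADD
[31] I6→R0

I6 = (18, 28, 30, 31)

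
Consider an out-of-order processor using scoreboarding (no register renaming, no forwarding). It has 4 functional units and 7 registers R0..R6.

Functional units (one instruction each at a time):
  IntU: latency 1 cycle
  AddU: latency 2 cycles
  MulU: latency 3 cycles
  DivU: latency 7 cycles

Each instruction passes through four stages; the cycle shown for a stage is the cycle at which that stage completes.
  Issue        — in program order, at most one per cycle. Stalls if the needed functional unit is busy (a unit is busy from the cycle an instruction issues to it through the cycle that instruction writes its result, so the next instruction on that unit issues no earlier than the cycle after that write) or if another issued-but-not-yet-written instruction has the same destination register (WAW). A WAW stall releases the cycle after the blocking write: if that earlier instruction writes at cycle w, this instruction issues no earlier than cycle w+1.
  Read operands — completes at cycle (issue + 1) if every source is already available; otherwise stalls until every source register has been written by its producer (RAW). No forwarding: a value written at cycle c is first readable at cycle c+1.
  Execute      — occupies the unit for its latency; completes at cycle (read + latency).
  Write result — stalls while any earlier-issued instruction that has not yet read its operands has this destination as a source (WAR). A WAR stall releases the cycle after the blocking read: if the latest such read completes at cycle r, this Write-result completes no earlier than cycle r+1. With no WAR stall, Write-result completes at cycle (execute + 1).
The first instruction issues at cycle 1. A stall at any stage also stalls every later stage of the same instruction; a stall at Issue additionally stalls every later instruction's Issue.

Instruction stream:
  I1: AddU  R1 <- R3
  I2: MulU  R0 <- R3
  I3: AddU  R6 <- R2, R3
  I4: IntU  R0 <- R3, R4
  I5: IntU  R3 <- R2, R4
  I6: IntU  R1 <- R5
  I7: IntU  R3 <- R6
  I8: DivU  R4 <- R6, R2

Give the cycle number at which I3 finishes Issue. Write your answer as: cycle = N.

t=1  I1→AddU
t=2  I1 RO; I2→MulU
t=3  I2 RO
t=4  I1 EX
t=5  I1 WR R1
t=6  I2 EX; I3→AddU
t=7  I2 WR R0; I3 RO
t=8  I4→IntU
t=9  I3 EX; I4 RO
t=10  I3 WR R6; I4 EX
t=11  I4 WR R0
t=12  I5→IntU
t=13  I5 RO
t=14  I5 EX
t=15  I5 WR R3
t=16  I6→IntU
t=17  I6 RO
t=18  I6 EX
t=19  I6 WR R1
t=20  I7→IntU
t=21  I7 RO; I8→DivU
t=22  I7 EX; I8 RO
t=23  I7 WR R3
t=29  I8 EX
t=30  I8 WR R4

cycle = 6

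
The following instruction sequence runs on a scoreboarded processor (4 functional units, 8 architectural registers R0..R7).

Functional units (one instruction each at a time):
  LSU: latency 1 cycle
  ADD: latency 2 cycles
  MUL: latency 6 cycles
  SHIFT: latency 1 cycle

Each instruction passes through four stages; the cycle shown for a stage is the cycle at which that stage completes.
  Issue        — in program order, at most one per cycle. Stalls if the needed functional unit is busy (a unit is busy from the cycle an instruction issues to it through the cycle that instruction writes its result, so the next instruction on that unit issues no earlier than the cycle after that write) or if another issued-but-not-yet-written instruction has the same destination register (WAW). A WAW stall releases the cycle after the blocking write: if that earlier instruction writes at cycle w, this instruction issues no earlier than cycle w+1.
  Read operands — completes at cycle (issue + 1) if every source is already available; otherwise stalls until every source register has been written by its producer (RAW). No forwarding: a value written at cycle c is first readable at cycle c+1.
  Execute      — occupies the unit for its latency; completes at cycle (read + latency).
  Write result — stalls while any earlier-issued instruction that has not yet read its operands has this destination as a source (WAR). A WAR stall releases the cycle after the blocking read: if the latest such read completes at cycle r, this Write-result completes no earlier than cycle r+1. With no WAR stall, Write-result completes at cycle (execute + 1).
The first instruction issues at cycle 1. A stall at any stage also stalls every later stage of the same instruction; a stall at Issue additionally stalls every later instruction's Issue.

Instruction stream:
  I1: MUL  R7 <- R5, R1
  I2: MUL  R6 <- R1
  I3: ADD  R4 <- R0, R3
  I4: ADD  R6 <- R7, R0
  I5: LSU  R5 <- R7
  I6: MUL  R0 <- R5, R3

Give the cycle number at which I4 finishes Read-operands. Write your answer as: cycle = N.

cycle = 20

1) issue 1, read 2, done 8, write 9
2) issue 10, read 11, done 17, write 18  <struct: MUL busy until I1 writes@9>
3) issue 11, read 12, done 14, write 15
4) issue 19, read 20, done 22, write 23  <WAW R6: wait I2 write@18>
5) issue 20, read 21, done 22, write 23
6) issue 21, read 24, done 30, write 31  <RAW R5: wait I5 write@23>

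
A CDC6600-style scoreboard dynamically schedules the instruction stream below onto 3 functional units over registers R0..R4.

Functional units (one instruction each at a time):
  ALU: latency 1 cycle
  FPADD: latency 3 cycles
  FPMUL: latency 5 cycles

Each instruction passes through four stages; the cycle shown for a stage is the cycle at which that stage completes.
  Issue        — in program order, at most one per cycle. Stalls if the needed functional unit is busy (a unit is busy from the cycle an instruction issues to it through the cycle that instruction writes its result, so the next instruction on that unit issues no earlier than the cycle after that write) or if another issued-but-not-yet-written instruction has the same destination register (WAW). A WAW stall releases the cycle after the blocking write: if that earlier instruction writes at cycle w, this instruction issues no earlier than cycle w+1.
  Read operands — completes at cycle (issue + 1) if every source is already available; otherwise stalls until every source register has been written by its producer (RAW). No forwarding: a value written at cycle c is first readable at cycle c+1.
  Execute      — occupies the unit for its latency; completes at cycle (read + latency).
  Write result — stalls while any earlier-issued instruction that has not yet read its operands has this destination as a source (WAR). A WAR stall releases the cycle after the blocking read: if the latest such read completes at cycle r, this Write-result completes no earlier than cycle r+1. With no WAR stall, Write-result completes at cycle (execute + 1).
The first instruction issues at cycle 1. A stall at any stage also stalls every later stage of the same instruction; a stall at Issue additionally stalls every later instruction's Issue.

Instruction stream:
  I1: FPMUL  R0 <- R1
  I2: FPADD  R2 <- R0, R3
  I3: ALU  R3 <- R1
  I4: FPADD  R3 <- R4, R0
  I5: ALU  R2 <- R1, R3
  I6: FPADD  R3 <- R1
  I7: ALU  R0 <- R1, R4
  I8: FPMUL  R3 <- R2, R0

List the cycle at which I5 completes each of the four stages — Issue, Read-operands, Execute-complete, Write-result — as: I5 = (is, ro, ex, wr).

[I1] 1/2/7/8
[I2] 2/9/12/13  (RAW R0: wait I1 write@8)
[I3] 3/4/5/10  (WAR R3: wait I2 read@9)
[I4] 14/15/18/19  (struct: FPADD busy until I2 writes@13)
[I5] 15/20/21/22  (RAW R3: wait I4 write@19)
[I6] 20/21/24/25  (struct: FPADD busy until I4 writes@19)
[I7] 23/24/25/26  (struct: ALU busy until I5 writes@22)
[I8] 26/27/32/33  (WAW R3: wait I6 write@25)

I5 = (15, 20, 21, 22)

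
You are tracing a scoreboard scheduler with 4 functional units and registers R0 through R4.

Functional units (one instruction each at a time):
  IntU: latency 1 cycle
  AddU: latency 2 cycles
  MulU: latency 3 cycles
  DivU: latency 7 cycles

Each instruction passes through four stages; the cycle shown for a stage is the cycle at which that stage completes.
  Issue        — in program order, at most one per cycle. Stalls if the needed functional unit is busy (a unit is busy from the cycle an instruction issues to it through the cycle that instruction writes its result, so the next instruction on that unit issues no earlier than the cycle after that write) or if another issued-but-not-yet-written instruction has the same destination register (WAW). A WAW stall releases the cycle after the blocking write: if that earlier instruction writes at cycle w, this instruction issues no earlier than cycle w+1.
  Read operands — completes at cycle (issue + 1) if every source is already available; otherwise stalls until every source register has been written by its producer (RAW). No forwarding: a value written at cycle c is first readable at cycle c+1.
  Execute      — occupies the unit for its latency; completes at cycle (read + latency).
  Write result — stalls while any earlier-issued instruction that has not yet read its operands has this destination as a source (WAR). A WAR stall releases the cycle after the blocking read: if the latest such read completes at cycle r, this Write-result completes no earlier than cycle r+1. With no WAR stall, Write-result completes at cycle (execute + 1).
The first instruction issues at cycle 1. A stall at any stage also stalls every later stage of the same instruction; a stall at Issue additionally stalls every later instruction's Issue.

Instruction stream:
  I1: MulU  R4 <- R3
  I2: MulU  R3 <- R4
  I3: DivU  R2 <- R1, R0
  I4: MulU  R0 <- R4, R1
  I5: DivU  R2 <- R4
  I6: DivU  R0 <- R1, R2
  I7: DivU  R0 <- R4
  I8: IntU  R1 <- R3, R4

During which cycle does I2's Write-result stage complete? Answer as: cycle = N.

cycle = 12

[I1] 1/2/5/6
[I2] 7/8/11/12  (struct: MulU busy until I1 writes@6)
[I3] 8/9/16/17
[I4] 13/14/17/18  (struct: MulU busy until I2 writes@12)
[I5] 18/19/26/27  (struct: DivU busy until I3 writes@17)
[I6] 28/29/36/37  (struct: DivU busy until I5 writes@27)
[I7] 38/39/46/47  (struct: DivU busy until I6 writes@37)
[I8] 39/40/41/42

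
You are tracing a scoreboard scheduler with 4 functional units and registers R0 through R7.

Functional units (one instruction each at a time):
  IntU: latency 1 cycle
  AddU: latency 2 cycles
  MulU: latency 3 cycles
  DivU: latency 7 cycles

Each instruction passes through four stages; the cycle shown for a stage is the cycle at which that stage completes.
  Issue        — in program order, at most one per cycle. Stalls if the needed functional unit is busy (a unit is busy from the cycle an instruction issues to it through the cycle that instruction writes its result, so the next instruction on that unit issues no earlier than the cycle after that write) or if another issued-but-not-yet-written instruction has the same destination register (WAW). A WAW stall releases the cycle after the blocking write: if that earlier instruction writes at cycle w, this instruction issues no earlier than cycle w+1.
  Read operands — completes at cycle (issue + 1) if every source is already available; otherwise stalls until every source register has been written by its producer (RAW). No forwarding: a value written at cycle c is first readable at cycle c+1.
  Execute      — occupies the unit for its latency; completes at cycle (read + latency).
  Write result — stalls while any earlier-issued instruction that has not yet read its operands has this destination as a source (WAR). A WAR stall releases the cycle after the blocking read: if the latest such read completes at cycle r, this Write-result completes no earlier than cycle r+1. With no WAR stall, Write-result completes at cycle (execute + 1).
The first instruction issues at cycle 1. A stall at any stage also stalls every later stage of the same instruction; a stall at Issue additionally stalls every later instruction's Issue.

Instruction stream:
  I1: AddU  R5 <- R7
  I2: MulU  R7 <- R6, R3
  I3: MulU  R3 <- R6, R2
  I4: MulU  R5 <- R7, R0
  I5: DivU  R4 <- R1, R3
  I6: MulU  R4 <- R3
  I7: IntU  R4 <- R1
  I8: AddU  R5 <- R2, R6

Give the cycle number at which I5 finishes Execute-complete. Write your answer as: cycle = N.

t=1  I1 issues→AddU
t=2  I1 reads, I2 issues→MulU
t=3  I2 reads
t=4  I1 exec-done
t=5  I1 writes R5
t=6  I2 exec-done
t=7  I2 writes R7
t=8  I3 issues→MulU
t=9  I3 reads
t=12  I3 exec-done
t=13  I3 writes R3
t=14  I4 issues→MulU
t=15  I4 reads, I5 issues→DivU
t=16  I5 reads
t=18  I4 exec-done
t=19  I4 writes R5
t=23  I5 exec-done
t=24  I5 writes R4
t=25  I6 issues→MulU
t=26  I6 reads
t=29  I6 exec-done
t=30  I6 writes R4
t=31  I7 issues→IntU
t=32  I7 reads, I8 issues→AddU
t=33  I7 exec-done, I8 reads
t=34  I7 writes R4
t=35  I8 exec-done
t=36  I8 writes R5

cycle = 23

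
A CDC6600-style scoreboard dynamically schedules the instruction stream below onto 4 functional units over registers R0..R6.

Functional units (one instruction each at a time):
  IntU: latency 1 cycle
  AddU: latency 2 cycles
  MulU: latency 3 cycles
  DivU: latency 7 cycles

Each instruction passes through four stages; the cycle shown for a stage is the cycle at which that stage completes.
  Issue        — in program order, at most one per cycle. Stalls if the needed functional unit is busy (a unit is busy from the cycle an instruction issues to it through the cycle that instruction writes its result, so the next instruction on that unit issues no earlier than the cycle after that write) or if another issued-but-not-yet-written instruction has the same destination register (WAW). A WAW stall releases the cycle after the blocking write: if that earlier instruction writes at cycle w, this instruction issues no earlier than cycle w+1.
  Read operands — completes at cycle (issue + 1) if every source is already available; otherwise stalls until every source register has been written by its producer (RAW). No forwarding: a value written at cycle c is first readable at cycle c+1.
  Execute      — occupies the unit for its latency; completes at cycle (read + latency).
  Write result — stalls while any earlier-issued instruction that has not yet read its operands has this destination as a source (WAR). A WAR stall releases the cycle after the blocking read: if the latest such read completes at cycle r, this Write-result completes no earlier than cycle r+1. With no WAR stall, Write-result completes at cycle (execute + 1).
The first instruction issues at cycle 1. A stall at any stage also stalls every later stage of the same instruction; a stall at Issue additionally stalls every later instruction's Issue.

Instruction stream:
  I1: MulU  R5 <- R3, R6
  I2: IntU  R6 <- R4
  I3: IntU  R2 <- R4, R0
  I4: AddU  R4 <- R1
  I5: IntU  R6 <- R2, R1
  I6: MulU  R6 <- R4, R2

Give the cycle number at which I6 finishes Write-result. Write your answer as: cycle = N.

I1: IS=1 RO=2 EX=5 WR=6
I2: IS=2 RO=3 EX=4 WR=5
I3: IS=6 RO=7 EX=8 WR=9  [struct: IntU busy until I2 writes@5]
I4: IS=7 RO=8 EX=10 WR=11
I5: IS=10 RO=11 EX=12 WR=13  [struct: IntU busy until I3 writes@9]
I6: IS=14 RO=15 EX=18 WR=19  [WAW R6: wait I5 write@13]

cycle = 19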